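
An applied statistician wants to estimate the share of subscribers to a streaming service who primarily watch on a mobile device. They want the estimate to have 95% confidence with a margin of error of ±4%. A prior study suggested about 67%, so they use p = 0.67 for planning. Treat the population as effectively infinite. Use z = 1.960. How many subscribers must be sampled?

531

With p = 0.67, p(1−p) = 0.2211.
n = z²·p(1−p)/E² = 1.960² × 0.2211 / 0.040² = 3.8416 × 0.2211 / 0.001600 ≈ 530.86.
Rounding up gives n = 531.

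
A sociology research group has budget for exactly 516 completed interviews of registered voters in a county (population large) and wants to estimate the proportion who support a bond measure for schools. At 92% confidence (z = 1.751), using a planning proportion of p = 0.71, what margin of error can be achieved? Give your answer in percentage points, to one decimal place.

3.5

SE(p̂) = √[p(1−p)/n] = √[0.2059/516] = 0.01998.
E = z × SE = 1.751 × 0.01998 = 0.03498, or 3.5 percentage points.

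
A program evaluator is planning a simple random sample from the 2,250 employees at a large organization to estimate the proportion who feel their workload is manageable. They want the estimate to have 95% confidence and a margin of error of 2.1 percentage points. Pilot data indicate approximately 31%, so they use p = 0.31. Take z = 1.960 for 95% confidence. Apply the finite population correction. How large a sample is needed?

1020

Unadjusted: n₀ = 1.960² × 0.31 × 0.69 / 0.021² ≈ 1863.31, so n₀ = 1864.
Finite population correction with N = 2,250: n = n₀ / (1 + (n₀−1)/N) = 1864 / (1 + 1863/2250) = 1864 / 1.8280 ≈ 1019.69.
Rounding up, n = 1020.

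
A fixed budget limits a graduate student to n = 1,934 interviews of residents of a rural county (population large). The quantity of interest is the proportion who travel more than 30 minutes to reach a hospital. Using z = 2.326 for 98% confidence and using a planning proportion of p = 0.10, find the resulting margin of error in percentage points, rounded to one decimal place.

1.6

SE(p̂) = √[p(1−p)/n] = √[0.0900/1934] = 0.00682.
E = z × SE = 2.326 × 0.00682 = 0.01587, or 1.6 percentage points.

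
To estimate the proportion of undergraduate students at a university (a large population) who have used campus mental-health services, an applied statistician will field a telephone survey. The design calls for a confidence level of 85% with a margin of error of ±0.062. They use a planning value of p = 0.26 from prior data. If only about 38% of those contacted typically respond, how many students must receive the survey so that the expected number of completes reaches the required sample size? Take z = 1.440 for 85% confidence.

274

Completed interviews needed: n₀ = 1.440² × 0.1924 / 0.062² ≈ 103.79 → 104.
At a 38% response rate, contacts needed = 104 / 0.38 ≈ 273.68 → 274.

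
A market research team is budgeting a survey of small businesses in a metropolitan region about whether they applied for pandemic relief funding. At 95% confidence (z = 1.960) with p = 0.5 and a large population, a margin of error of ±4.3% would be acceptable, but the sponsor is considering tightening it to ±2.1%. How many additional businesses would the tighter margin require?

At ±4.3%: n = 1.960² × 0.2500 / 0.043² ≈ 519.42 → 520.
At ±2.1%: n = 1.960² × 0.2500 / 0.021² ≈ 2177.78 → 2178.
Additional respondents: 2178 − 520 = 1658.

1658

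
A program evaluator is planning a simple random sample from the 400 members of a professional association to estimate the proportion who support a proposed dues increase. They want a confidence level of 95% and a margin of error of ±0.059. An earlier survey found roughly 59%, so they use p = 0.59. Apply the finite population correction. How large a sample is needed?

161

For 95% confidence, z = 1.96.
Unadjusted: n₀ = 1.96² × 0.59 × 0.41 / 0.059² ≈ 266.96, so n₀ = 267.
Finite population correction with N = 400: n = n₀ / (1 + (n₀−1)/N) = 267 / (1 + 266/400) = 267 / 1.6650 ≈ 160.36.
Rounding up, n = 161.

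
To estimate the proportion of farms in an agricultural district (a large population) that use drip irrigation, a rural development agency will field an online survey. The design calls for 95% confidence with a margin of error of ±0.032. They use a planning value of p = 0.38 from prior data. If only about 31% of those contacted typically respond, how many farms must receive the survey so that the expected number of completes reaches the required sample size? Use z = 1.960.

Completed interviews needed: n₀ = 1.960² × 0.2356 / 0.032² ≈ 883.87 → 884.
At a 31% response rate, contacts needed = 884 / 0.31 ≈ 2851.61 → 2852.

2852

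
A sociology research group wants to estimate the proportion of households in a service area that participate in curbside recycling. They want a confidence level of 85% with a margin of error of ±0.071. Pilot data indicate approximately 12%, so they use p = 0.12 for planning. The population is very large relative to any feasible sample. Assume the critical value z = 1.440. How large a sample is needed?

44

With p = 0.12, p(1−p) = 0.1056.
n = z²·p(1−p)/E² = 1.440² × 0.1056 / 0.071² = 2.0736 × 0.1056 / 0.005041 ≈ 43.44.
Rounding up gives n = 44.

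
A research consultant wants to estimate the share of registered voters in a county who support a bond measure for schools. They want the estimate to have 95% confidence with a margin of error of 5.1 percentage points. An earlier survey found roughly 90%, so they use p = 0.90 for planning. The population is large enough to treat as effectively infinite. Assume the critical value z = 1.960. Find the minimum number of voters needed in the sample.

133

With p = 0.90, p(1−p) = 0.0900.
n = z²·p(1−p)/E² = 1.960² × 0.0900 / 0.051² = 3.8416 × 0.0900 / 0.002601 ≈ 132.93.
Rounding up gives n = 133.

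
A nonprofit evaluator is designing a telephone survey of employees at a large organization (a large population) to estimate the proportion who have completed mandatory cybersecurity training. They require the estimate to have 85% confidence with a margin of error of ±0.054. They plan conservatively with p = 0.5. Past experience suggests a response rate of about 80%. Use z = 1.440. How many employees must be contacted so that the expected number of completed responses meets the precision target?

223

Completed interviews needed: n₀ = 1.440² × 0.2500 / 0.054² ≈ 177.78 → 178.
At an 80% response rate, contacts needed = 178 / 0.80 ≈ 222.50 → 223.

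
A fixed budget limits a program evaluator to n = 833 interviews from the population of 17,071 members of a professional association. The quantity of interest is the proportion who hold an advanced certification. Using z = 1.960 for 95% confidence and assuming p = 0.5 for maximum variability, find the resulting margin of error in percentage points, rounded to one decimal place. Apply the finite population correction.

Finite-population factor: (N−n)/(N−1) = (17071−833)/(17071−1) = 0.9513.
SE(p̂) = √[p(1−p)/n · (N−n)/(N−1)] = √[0.2500/833 × 0.9513] = 0.01690.
E = z × SE = 1.960 × 0.01690 = 0.03312 ≈ 3.3 percentage points.

3.3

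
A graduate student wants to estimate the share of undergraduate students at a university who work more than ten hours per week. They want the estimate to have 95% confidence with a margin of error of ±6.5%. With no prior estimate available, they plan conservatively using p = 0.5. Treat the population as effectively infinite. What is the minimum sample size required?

228

For 95% confidence, z = 1.960.
With p = 0.5, p(1−p) = 0.25.
n = z²·p(1−p)/E² = 1.960² × 0.2500 / 0.065² = 3.8416 × 0.2500 / 0.004225 ≈ 227.31.
Rounding up gives n = 228.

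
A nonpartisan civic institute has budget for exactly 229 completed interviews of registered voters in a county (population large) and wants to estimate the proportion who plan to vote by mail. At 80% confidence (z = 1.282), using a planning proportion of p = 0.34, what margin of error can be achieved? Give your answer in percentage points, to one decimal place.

4.0

SE(p̂) = √[p(1−p)/n] = √[0.2244/229] = 0.03130.
E = z × SE = 1.282 × 0.03130 = 0.04013, or 4.0 percentage points.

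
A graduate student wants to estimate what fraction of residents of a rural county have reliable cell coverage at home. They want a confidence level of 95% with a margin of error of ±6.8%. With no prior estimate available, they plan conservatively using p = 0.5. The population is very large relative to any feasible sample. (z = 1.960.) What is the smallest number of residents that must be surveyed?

208

With p = 0.5, p(1−p) = 0.25.
n = z²·p(1−p)/E² = 1.960² × 0.2500 / 0.068² = 3.8416 × 0.2500 / 0.004624 ≈ 207.70.
Rounding up gives n = 208.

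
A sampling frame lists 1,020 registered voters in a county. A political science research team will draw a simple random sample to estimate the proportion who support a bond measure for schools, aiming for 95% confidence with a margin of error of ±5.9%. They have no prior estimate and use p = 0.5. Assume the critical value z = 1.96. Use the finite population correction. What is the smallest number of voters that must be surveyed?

218

Unadjusted: n₀ = 1.96² × 0.50 × 0.50 / 0.059² ≈ 275.90, so n₀ = 276.
Finite population correction with N = 1,020: n = n₀ / (1 + (n₀−1)/N) = 276 / (1 + 275/1020) = 276 / 1.2696 ≈ 217.39.
Rounding up, n = 218.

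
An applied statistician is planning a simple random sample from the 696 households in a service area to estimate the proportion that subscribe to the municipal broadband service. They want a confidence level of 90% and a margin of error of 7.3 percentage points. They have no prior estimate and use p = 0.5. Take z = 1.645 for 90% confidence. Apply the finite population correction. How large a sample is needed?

Unadjusted: n₀ = 1.645² × 0.50 × 0.50 / 0.073² ≈ 126.95, so n₀ = 127.
Finite population correction with N = 696: n = n₀ / (1 + (n₀−1)/N) = 127 / (1 + 126/696) = 127 / 1.1810 ≈ 107.53.
Rounding up, n = 108.

108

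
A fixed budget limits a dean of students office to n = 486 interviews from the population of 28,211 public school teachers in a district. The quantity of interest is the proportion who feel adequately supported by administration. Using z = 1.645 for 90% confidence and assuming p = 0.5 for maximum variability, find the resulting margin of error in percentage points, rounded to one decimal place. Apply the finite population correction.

3.7

Finite-population factor: (N−n)/(N−1) = (28211−486)/(28211−1) = 0.9828.
SE(p̂) = √[p(1−p)/n · (N−n)/(N−1)] = √[0.2500/486 × 0.9828] = 0.02248.
E = z × SE = 1.645 × 0.02248 = 0.03699 ≈ 3.7 percentage points.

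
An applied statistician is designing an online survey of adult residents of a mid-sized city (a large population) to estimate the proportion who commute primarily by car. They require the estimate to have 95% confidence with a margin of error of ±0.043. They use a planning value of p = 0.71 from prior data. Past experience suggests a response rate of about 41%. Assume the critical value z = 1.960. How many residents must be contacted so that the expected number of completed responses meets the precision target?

Completed interviews needed: n₀ = 1.960² × 0.2059 / 0.043² ≈ 427.79 → 428.
At a 41% response rate, contacts needed = 428 / 0.41 ≈ 1043.90 → 1044.

1044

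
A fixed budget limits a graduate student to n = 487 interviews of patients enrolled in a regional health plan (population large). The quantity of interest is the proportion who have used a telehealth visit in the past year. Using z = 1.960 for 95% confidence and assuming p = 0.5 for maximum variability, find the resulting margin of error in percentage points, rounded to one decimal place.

SE(p̂) = √[p(1−p)/n] = √[0.2500/487] = 0.02266.
E = z × SE = 1.960 × 0.02266 = 0.04441, or 4.4 percentage points.

4.4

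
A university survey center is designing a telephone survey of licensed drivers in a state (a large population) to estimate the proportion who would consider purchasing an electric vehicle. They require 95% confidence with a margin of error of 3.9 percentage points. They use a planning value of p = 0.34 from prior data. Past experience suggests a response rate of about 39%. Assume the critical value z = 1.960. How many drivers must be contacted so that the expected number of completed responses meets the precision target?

1454

Completed interviews needed: n₀ = 1.960² × 0.2244 / 0.039² ≈ 566.77 → 567.
At a 39% response rate, contacts needed = 567 / 0.39 ≈ 1453.85 → 1454.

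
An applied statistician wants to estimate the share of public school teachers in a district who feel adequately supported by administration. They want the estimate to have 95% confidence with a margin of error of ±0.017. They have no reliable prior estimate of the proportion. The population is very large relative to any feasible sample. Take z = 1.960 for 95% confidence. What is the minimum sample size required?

With no prior estimate, use p = 0.5, giving p(1−p) = 0.25.
n = z²·p(1−p)/E² = 1.960² × 0.2500 / 0.017² = 3.8416 × 0.2500 / 0.000289 ≈ 3323.18.
Rounding up gives n = 3324.

3324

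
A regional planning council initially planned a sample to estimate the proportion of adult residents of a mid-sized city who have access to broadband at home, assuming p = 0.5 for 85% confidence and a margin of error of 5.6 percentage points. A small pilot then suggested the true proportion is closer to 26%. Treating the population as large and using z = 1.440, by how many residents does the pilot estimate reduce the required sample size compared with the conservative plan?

38

Conservative (p = 0.5): n = 1.440² × 0.25 / 0.056² ≈ 165.31 → 166.
Using p = 0.26: p(1−p) = 0.1924, so n = 1.440² × 0.1924 / 0.056² ≈ 127.22 → 128.
Reduction: 166 − 128 = 38.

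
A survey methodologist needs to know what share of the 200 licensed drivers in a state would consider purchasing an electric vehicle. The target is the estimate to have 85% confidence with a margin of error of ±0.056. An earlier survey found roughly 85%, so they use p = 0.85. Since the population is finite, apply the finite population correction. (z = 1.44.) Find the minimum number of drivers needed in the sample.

Unadjusted: n₀ = 1.44² × 0.85 × 0.15 / 0.056² ≈ 84.31, so n₀ = 85.
Finite population correction with N = 200: n = n₀ / (1 + (n₀−1)/N) = 85 / (1 + 84/200) = 85 / 1.4200 ≈ 59.86.
Rounding up, n = 60.

60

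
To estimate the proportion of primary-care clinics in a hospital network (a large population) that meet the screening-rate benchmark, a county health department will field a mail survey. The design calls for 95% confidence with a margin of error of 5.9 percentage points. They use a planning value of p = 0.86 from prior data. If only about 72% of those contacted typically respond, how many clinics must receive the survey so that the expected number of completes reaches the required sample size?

For 95% confidence, z = 1.96.
Completed interviews needed: n₀ = 1.96² × 0.1204 / 0.059² ≈ 132.87 → 133.
At a 72% response rate, contacts needed = 133 / 0.72 ≈ 184.72 → 185.

185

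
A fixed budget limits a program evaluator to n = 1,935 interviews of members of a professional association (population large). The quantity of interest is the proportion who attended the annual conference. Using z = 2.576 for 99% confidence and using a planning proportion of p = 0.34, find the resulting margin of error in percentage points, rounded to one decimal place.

SE(p̂) = √[p(1−p)/n] = √[0.2244/1935] = 0.01077.
E = z × SE = 2.576 × 0.01077 = 0.02774, or 2.8 percentage points.

2.8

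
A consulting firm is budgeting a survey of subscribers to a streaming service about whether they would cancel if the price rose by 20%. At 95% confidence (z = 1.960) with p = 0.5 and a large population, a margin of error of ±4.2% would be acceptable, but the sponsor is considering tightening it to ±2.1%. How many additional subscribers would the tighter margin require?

1633

At ±4.2%: n = 1.960² × 0.2500 / 0.042² ≈ 544.44 → 545.
At ±2.1%: n = 1.960² × 0.2500 / 0.021² ≈ 2177.78 → 2178.
Additional respondents: 2178 − 545 = 1633.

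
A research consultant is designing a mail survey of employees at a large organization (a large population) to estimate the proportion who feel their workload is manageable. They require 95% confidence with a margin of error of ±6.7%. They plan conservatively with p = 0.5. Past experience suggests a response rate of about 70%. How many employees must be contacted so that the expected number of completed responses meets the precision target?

306

For 95% confidence, z = 1.960.
Completed interviews needed: n₀ = 1.960² × 0.2500 / 0.067² ≈ 213.95 → 214.
At a 70% response rate, contacts needed = 214 / 0.70 ≈ 305.71 → 306.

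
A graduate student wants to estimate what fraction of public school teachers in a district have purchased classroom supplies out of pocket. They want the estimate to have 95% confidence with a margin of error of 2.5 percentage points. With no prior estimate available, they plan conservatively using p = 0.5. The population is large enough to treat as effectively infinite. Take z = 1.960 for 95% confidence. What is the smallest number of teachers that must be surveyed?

With p = 0.5, p(1−p) = 0.25.
n = z²·p(1−p)/E² = 1.960² × 0.2500 / 0.025² = 3.8416 × 0.2500 / 0.000625 ≈ 1536.64.
Rounding up gives n = 1537.

1537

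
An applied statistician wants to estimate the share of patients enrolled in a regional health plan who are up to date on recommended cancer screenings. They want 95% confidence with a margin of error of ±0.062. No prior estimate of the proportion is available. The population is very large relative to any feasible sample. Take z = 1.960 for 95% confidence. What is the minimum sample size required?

With no prior estimate, use p = 0.5, giving p(1−p) = 0.25.
n = z²·p(1−p)/E² = 1.960² × 0.2500 / 0.062² = 3.8416 × 0.2500 / 0.003844 ≈ 249.84.
Rounding up gives n = 250.

250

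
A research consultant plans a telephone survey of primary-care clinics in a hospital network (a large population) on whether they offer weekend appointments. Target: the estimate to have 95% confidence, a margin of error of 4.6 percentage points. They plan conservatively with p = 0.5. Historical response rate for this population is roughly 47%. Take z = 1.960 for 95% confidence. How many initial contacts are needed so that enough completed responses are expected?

966

Completed interviews needed: n₀ = 1.960² × 0.2500 / 0.046² ≈ 453.88 → 454.
At a 47% response rate, contacts needed = 454 / 0.47 ≈ 965.96 → 966.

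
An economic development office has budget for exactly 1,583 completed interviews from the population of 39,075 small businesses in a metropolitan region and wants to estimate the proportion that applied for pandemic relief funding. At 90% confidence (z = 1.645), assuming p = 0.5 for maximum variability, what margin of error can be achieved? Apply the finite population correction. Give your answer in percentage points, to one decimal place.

2.0

Finite-population factor: (N−n)/(N−1) = (39075−1583)/(39075−1) = 0.9595.
SE(p̂) = √[p(1−p)/n · (N−n)/(N−1)] = √[0.2500/1583 × 0.9595] = 0.01231.
E = z × SE = 1.645 × 0.01231 = 0.02025 ≈ 2.0 percentage points.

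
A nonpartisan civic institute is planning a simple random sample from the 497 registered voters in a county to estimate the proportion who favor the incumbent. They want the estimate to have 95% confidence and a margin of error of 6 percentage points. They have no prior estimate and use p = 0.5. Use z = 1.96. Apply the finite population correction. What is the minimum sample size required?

Unadjusted: n₀ = 1.96² × 0.50 × 0.50 / 0.060² ≈ 266.78, so n₀ = 267.
Finite population correction with N = 497: n = n₀ / (1 + (n₀−1)/N) = 267 / (1 + 266/497) = 267 / 1.5352 ≈ 173.92.
Rounding up, n = 174.

174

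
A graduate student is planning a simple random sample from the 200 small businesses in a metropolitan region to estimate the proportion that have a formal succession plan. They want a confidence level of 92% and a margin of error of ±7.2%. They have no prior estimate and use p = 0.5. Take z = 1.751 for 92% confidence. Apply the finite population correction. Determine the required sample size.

86

Unadjusted: n₀ = 1.751² × 0.50 × 0.50 / 0.072² ≈ 147.86, so n₀ = 148.
Finite population correction with N = 200: n = n₀ / (1 + (n₀−1)/N) = 148 / (1 + 147/200) = 148 / 1.7350 ≈ 85.30.
Rounding up, n = 86.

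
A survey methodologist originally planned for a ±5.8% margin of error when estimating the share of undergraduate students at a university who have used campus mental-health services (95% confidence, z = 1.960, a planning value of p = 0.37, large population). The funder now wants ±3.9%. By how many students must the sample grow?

322

At ±5.8%: n = 1.960² × 0.2331 / 0.058² ≈ 266.19 → 267.
At ±3.9%: n = 1.960² × 0.2331 / 0.039² ≈ 588.74 → 589.
Additional respondents: 589 − 267 = 322.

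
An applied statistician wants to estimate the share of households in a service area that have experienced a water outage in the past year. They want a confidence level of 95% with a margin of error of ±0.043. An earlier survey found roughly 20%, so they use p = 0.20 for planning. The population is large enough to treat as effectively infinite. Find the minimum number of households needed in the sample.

For 95% confidence, z = 1.960.
With p = 0.20, p(1−p) = 0.1600.
n = z²·p(1−p)/E² = 1.960² × 0.1600 / 0.043² = 3.8416 × 0.1600 / 0.001849 ≈ 332.43.
Rounding up gives n = 333.

333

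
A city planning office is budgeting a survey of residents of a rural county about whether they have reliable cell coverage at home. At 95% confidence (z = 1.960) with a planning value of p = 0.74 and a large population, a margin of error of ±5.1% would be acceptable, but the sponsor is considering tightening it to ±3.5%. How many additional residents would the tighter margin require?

319

At ±5.1%: n = 1.960² × 0.1924 / 0.051² ≈ 284.17 → 285.
At ±3.5%: n = 1.960² × 0.1924 / 0.035² ≈ 603.37 → 604.
Additional respondents: 604 − 285 = 319.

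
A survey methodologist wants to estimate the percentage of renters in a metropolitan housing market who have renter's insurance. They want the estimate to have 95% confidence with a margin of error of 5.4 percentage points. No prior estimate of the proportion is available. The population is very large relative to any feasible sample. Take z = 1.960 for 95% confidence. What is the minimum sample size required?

330

With no prior estimate, use p = 0.5, giving p(1−p) = 0.25.
n = z²·p(1−p)/E² = 1.960² × 0.2500 / 0.054² = 3.8416 × 0.2500 / 0.002916 ≈ 329.36.
Rounding up gives n = 330.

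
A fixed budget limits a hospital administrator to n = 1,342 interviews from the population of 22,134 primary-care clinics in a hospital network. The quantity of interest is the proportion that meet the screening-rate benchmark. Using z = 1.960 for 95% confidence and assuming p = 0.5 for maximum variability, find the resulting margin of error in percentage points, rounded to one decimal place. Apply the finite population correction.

Finite-population factor: (N−n)/(N−1) = (22134−1342)/(22134−1) = 0.9394.
SE(p̂) = √[p(1−p)/n · (N−n)/(N−1)] = √[0.2500/1342 × 0.9394] = 0.01323.
E = z × SE = 1.960 × 0.01323 = 0.02593 ≈ 2.6 percentage points.

2.6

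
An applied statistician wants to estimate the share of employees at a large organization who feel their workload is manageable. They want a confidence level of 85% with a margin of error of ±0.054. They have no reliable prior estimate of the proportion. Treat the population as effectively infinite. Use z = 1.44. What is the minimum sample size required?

With no prior estimate, use p = 0.5, giving p(1−p) = 0.25.
n = z²·p(1−p)/E² = 1.44² × 0.2500 / 0.054² = 2.0736 × 0.2500 / 0.002916 ≈ 177.78.
Rounding up gives n = 178.

178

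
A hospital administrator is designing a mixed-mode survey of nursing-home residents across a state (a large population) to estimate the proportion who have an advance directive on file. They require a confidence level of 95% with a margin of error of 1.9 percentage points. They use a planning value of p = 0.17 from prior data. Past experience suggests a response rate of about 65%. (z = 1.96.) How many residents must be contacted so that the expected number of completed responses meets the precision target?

2311

Completed interviews needed: n₀ = 1.96² × 0.1411 / 0.019² ≈ 1501.52 → 1502.
At a 65% response rate, contacts needed = 1502 / 0.65 ≈ 2310.77 → 2311.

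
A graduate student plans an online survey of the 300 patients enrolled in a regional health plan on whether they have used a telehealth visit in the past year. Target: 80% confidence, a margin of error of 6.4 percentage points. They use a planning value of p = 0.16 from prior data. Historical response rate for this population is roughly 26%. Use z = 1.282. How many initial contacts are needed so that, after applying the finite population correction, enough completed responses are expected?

Completed interviews needed (unadjusted): n₀ = 1.282² × 0.1344 / 0.064² ≈ 53.93 → 54.
FPC for N = 300: n = 54 / (1 + 53/300) = 54 / 1.1767 ≈ 45.89 → 46.
At a 26% response rate, contacts needed = 46 / 0.26 ≈ 176.92 → 177.

177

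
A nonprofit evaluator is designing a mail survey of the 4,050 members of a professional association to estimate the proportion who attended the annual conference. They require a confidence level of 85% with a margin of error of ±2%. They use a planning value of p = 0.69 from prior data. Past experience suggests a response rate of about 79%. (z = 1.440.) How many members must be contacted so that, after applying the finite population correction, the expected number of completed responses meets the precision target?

1103

Completed interviews needed (unadjusted): n₀ = 1.440² × 0.2139 / 0.020² ≈ 1108.86 → 1109.
FPC for N = 4,050: n = 1109 / (1 + 1108/4050) = 1109 / 1.2736 ≈ 870.77 → 871.
At a 79% response rate, contacts needed = 871 / 0.79 ≈ 1102.53 → 1103.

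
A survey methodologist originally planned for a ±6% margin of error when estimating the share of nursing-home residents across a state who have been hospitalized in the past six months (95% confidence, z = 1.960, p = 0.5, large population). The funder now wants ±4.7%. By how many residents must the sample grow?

168

At ±6%: n = 1.960² × 0.2500 / 0.060² ≈ 266.78 → 267.
At ±4.7%: n = 1.960² × 0.2500 / 0.047² ≈ 434.77 → 435.
Additional respondents: 435 − 267 = 168.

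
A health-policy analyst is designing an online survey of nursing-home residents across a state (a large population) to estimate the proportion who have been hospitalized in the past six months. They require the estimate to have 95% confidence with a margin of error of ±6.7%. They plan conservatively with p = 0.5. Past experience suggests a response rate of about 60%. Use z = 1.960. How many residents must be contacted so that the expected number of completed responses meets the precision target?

Completed interviews needed: n₀ = 1.960² × 0.2500 / 0.067² ≈ 213.95 → 214.
At a 60% response rate, contacts needed = 214 / 0.60 ≈ 356.67 → 357.

357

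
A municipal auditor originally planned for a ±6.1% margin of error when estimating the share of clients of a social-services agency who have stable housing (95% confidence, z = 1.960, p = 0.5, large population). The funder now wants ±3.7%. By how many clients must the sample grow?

443

At ±6.1%: n = 1.960² × 0.2500 / 0.061² ≈ 258.10 → 259.
At ±3.7%: n = 1.960² × 0.2500 / 0.037² ≈ 701.53 → 702.
Additional respondents: 702 − 259 = 443.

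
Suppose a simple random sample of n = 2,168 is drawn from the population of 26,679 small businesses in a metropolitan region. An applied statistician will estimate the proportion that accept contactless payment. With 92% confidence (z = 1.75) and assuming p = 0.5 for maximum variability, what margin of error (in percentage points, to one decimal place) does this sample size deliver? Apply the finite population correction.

Finite-population factor: (N−n)/(N−1) = (26679−2168)/(26679−1) = 0.9188.
SE(p̂) = √[p(1−p)/n · (N−n)/(N−1)] = √[0.2500/2168 × 0.9188] = 0.01029.
E = z × SE = 1.75 × 0.01029 = 0.01801 ≈ 1.8 percentage points.

1.8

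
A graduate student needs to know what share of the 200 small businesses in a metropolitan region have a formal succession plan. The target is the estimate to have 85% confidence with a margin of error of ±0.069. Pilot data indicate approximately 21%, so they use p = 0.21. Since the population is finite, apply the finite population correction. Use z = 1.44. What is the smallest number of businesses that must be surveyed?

Unadjusted: n₀ = 1.44² × 0.21 × 0.79 / 0.069² ≈ 72.26, so n₀ = 73.
Finite population correction with N = 200: n = n₀ / (1 + (n₀−1)/N) = 73 / (1 + 72/200) = 73 / 1.3600 ≈ 53.68.
Rounding up, n = 54.

54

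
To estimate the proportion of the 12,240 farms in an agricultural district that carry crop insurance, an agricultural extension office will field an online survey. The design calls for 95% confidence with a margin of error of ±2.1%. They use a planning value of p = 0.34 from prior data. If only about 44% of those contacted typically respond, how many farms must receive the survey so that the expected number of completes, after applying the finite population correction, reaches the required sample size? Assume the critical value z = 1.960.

3832

Completed interviews needed (unadjusted): n₀ = 1.960² × 0.2244 / 0.021² ≈ 1954.77 → 1955.
FPC for N = 12,240: n = 1955 / (1 + 1954/12240) = 1955 / 1.1596 ≈ 1685.87 → 1686.
At a 44% response rate, contacts needed = 1686 / 0.44 ≈ 3831.82 → 3832.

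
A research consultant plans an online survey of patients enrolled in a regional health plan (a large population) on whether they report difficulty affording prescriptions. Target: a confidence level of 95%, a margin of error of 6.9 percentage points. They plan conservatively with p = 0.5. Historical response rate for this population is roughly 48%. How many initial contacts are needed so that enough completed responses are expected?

421

For 95% confidence, z = 1.960.
Completed interviews needed: n₀ = 1.960² × 0.2500 / 0.069² ≈ 201.72 → 202.
At a 48% response rate, contacts needed = 202 / 0.48 ≈ 420.83 → 421.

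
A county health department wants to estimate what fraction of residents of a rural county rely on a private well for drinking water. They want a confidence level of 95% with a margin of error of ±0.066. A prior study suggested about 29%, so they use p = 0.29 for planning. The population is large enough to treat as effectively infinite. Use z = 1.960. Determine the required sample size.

With p = 0.29, p(1−p) = 0.2059.
n = z²·p(1−p)/E² = 1.960² × 0.2059 / 0.066² = 3.8416 × 0.2059 / 0.004356 ≈ 181.59.
Rounding up gives n = 182.

182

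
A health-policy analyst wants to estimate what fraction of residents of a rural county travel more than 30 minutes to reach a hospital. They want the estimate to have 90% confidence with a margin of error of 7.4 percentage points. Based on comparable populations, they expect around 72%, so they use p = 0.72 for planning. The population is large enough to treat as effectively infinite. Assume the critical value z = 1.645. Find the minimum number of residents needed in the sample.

100

With p = 0.72, p(1−p) = 0.2016.
n = z²·p(1−p)/E² = 1.645² × 0.2016 / 0.074² = 2.7060 × 0.2016 / 0.005476 ≈ 99.62.
Rounding up gives n = 100.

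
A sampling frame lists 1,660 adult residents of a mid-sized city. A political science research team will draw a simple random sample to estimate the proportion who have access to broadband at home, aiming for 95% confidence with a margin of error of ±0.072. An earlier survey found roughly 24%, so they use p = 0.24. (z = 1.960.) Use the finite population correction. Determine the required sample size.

126

Unadjusted: n₀ = 1.960² × 0.24 × 0.76 / 0.072² ≈ 135.17, so n₀ = 136.
Finite population correction with N = 1,660: n = n₀ / (1 + (n₀−1)/N) = 136 / (1 + 135/1660) = 136 / 1.0813 ≈ 125.77.
Rounding up, n = 126.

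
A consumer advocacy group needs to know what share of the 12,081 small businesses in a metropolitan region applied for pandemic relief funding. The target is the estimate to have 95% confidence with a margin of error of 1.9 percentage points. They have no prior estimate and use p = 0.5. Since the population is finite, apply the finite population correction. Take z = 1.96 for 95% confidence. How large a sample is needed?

Unadjusted: n₀ = 1.96² × 0.50 × 0.50 / 0.019² ≈ 2660.39, so n₀ = 2661.
Finite population correction with N = 12,081: n = n₀ / (1 + (n₀−1)/N) = 2661 / (1 + 2660/12081) = 2661 / 1.2202 ≈ 2180.82.
Rounding up, n = 2181.

2181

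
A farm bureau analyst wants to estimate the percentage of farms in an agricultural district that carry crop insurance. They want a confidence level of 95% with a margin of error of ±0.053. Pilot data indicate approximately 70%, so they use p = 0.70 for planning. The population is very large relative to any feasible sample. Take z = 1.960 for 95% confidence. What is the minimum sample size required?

With p = 0.70, p(1−p) = 0.2100.
n = z²·p(1−p)/E² = 1.960² × 0.2100 / 0.053² = 3.8416 × 0.2100 / 0.002809 ≈ 287.20.
Rounding up gives n = 288.

288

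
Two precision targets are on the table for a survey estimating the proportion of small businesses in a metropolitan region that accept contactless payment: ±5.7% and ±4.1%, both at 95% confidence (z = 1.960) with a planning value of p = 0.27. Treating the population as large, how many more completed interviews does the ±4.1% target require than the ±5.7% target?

At ±5.7%: n = 1.960² × 0.1971 / 0.057² ≈ 233.05 → 234.
At ±4.1%: n = 1.960² × 0.1971 / 0.041² ≈ 450.43 → 451.
Additional respondents: 451 − 234 = 217.

217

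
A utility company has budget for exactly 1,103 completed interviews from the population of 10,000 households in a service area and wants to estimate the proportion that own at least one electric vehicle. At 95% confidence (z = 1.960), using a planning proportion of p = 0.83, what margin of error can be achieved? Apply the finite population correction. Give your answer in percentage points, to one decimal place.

Finite-population factor: (N−n)/(N−1) = (10000−1103)/(10000−1) = 0.8898.
SE(p̂) = √[p(1−p)/n · (N−n)/(N−1)] = √[0.1411/1103 × 0.8898] = 0.01067.
E = z × SE = 1.960 × 0.01067 = 0.02091 ≈ 2.1 percentage points.

2.1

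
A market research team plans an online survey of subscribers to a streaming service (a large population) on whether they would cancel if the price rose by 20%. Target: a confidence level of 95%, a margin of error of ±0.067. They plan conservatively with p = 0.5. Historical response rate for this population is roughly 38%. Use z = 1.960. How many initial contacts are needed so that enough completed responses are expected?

564

Completed interviews needed: n₀ = 1.960² × 0.2500 / 0.067² ≈ 213.95 → 214.
At a 38% response rate, contacts needed = 214 / 0.38 ≈ 563.16 → 564.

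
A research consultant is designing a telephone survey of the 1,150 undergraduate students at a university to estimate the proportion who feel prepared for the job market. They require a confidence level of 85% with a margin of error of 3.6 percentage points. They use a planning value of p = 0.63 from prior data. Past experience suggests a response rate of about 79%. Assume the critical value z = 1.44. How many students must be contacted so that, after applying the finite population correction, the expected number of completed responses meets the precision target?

Completed interviews needed (unadjusted): n₀ = 1.44² × 0.2331 / 0.036² ≈ 372.96 → 373.
FPC for N = 1,150: n = 373 / (1 + 372/1150) = 373 / 1.3235 ≈ 281.83 → 282.
At a 79% response rate, contacts needed = 282 / 0.79 ≈ 356.96 → 357.

357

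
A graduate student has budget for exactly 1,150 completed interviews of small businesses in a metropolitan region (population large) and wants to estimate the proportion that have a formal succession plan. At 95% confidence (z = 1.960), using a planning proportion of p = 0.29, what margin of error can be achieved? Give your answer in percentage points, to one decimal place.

SE(p̂) = √[p(1−p)/n] = √[0.2059/1150] = 0.01338.
E = z × SE = 1.960 × 0.01338 = 0.02623, or 2.6 percentage points.

2.6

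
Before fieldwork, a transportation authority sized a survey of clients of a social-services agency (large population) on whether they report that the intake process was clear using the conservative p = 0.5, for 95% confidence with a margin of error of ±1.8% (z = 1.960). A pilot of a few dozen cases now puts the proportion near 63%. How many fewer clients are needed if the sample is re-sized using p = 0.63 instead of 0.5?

201

Conservative (p = 0.5): n = 1.960² × 0.25 / 0.018² ≈ 2964.20 → 2965.
Using p = 0.63: p(1−p) = 0.2331, so n = 1.960² × 0.2331 / 0.018² ≈ 2763.82 → 2764.
Reduction: 2965 − 2764 = 201.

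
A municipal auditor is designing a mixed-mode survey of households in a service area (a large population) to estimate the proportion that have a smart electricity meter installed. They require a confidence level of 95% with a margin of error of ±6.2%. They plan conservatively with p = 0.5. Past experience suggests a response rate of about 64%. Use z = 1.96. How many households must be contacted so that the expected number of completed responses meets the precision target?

391

Completed interviews needed: n₀ = 1.96² × 0.2500 / 0.062² ≈ 249.84 → 250.
At a 64% response rate, contacts needed = 250 / 0.64 ≈ 390.62 → 391.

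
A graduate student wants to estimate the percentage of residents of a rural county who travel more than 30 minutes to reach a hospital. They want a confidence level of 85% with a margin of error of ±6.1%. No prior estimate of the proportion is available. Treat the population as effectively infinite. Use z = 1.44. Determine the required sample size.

140

With no prior estimate, use p = 0.5, giving p(1−p) = 0.25.
n = z²·p(1−p)/E² = 1.44² × 0.2500 / 0.061² = 2.0736 × 0.2500 / 0.003721 ≈ 139.32.
Rounding up gives n = 140.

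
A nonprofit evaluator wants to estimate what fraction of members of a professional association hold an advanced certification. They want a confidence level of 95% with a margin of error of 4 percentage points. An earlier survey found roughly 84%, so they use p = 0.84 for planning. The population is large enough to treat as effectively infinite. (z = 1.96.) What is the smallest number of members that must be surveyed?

With p = 0.84, p(1−p) = 0.1344.
n = z²·p(1−p)/E² = 1.96² × 0.1344 / 0.040² = 3.8416 × 0.1344 / 0.001600 ≈ 322.69.
Rounding up gives n = 323.

323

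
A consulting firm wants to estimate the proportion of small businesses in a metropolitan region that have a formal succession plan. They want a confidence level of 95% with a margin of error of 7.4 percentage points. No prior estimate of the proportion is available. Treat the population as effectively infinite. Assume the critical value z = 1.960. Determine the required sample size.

176

With no prior estimate, use p = 0.5, giving p(1−p) = 0.25.
n = z²·p(1−p)/E² = 1.960² × 0.2500 / 0.074² = 3.8416 × 0.2500 / 0.005476 ≈ 175.38.
Rounding up gives n = 176.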